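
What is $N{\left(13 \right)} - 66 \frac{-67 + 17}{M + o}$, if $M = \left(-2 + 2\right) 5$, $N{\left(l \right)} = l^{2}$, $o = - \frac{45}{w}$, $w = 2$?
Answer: $\frac{67}{3} \approx 22.333$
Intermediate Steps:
$o = - \frac{45}{2} \approx -22.5$
$M = 0$ ($M = 0 \cdot 5 = 0$)
$N{\left(13 \right)} - 66 \frac{-67 + 17}{M + o} = 13^{2} - 66 \frac{-67 + 17}{0 - \frac{45}{2}} = 169 - 66 \left(- \frac{50}{- \frac{45}{2}}\right) = 169 - 66 \left(\left(-50\right) \left(- \frac{2}{45}\right)\right) = 169 - \frac{440}{3} = \frac{67}{3}$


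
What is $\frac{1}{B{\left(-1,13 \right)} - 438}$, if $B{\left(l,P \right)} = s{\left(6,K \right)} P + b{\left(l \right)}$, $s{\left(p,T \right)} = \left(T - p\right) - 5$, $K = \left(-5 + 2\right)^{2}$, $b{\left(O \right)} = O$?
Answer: $- \frac{1}{465} \approx -0.0021505$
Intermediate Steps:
$K = 9$ ($K = \left(-3\right)^{2} = 9$)
$s{\left(p,T \right)} = -5 + T - p$ ($s{\left(p,T \right)} = \left(T - p\right) - 5 = -5 + T - p$)
$B{\left(l,P \right)} = l - 2 P$ ($B{\left(l,P \right)} = \left(-5 + 9 - 6\right) P + l = - 2 P + l = l - 2 P$)
$\frac{1}{B{\left(-1,13 \right)} - 438} = \frac{1}{\left(-1 - 26\right) - 438} = \frac{1}{-27 - 438} = \frac{1}{-465} = - \frac{1}{465}$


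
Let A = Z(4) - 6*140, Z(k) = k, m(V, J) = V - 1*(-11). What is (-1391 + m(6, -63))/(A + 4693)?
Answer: -1374/3857 ≈ -0.35624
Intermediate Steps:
m(V, J) = 11 + V (m(V, J) = V + 11 = 11 + V)
A = -836 (A = 4 - 6*140 = 4 - 1*840 = 4 - 840 = -836)
(-1391 + m(6, -63))/(A + 4693) = (-1391 + (11 + 6))/(-836 + 4693) = (-1391 + 17)/3857 = -1374*1/3857 = -1374/3857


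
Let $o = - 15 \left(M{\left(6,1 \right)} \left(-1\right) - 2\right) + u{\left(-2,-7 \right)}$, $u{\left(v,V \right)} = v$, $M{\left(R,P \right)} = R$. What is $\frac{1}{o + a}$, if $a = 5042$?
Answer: $\frac{1}{5160} \approx 0.0001938$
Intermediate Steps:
$o = 118$ ($o = - 15 \left(6 \left(-1\right) - 2\right) - 2 = - 15 \left(-6 - 2\right) - 2 = \left(-15\right) \left(-8\right) - 2 = 120 - 2 = 118$)
$\frac{1}{o + a} = \frac{1}{118 + 5042} = \frac{1}{5160}$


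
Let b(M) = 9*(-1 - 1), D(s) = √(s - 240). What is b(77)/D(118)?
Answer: 9*I*√122/61 ≈ 1.6296*I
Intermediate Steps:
D(s) = √(-240 + s)
b(M) = -18 (b(M) = 9*(-2) = -18)
b(77)/D(118) = -18/√(-240 + 118) = -18*(-I*√122/122) = -(-9)*I*√122/61 = 9*I*√122/61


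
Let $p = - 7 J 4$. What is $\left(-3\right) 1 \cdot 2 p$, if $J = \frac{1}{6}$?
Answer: $28$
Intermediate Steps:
$J = \frac{1}{6} \approx 0.16667$
$p = - \frac{14}{3}$ ($p = \left(-7\right) \frac{1}{6} \cdot 4 = \left(- \frac{7}{6}\right) 4 = - \frac{14}{3} \approx -4.6667$)
$\left(-3\right) 1 \cdot 2 p = \left(-3\right) 1 \cdot 2 \left(- \frac{14}{3}\right) = \left(-3\right) 2 \left(- \frac{14}{3}\right) = \left(-6\right) \left(- \frac{14}{3}\right) = 28$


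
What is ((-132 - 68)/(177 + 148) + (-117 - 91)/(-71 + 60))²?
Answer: 6843456/20449 ≈ 334.66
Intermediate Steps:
((-132 - 68)/(177 + 148) + (-117 - 91)/(-71 + 60))² = (-200/325 - 208/(-11))² = (-200*1/325 - 208*(-1/11))² = (-8/13 + 208/11)² = (2616/143)² = 6843456/20449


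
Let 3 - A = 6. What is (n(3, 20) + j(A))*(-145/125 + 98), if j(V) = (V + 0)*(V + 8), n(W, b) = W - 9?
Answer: -50841/25 ≈ -2033.6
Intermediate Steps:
n(W, b) = -9 + W
A = -3 (A = 3 - 1*6 = 3 - 6 = -3)
j(V) = V*(8 + V)
(n(3, 20) + j(A))*(-145/125 + 98) = ((-9 + 3) - 3*(8 - 3))*(-145/125 + 98) = (-6 - 3*5)*(-145*1/125 + 98) = (-6 - 15)*(-29/25 + 98) = -21*2421/25 = -50841/25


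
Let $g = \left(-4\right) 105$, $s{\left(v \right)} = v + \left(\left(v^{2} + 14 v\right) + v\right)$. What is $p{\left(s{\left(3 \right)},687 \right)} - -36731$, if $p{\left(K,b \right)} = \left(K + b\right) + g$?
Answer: $37055$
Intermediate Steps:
$s{\left(v \right)} = v^{2} + 16 v$ ($s{\left(v \right)} = v + \left(v^{2} + 15 v\right) = v^{2} + 16 v$)
$g = -420$
$p{\left(K,b \right)} = -420 + K + b$ ($p{\left(K,b \right)} = \left(K + b\right) - 420 = -420 + K + b$)
$p{\left(s{\left(3 \right)},687 \right)} - -36731 = \left(-420 + 3 \left(16 + 3\right) + 687\right) - -36731 = \left(-420 + 3 \cdot 19 + 687\right) + 36731 = \left(-420 + 57 + 687\right) + 36731 = 324 + 36731 = 37055$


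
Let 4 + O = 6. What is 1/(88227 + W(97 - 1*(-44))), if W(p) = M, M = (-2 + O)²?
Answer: 1/88227 ≈ 1.1334e-5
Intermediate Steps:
O = 2 (O = -4 + 6 = 2)
M = 0 (M = (-2 + 2)² = 0² = 0)
W(p) = 0
1/(88227 + W(97 - 1*(-44))) = 1/(88227 + 0) = 1/88227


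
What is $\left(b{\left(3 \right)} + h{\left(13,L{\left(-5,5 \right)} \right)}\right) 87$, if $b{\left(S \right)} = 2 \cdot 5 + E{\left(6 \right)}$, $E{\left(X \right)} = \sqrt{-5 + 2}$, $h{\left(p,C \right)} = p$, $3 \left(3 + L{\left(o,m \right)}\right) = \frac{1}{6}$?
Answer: $2001 + 87 i \sqrt{3} \approx 2001.0 + 150.69 i$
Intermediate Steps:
$L{\left(o,m \right)} = - \frac{53}{18}$ ($L{\left(o,m \right)} = -3 + \frac{1}{3 \cdot 6} = -3 + \frac{1}{3} \cdot \frac{1}{6} = -3 + \frac{1}{18} = - \frac{53}{18}$)
$E{\left(X \right)} = i \sqrt{3}$ ($E{\left(X \right)} = \sqrt{-3} = i \sqrt{3}$)
$b{\left(S \right)} = 10 + i \sqrt{3}$ ($b{\left(S \right)} = 2 \cdot 5 + i \sqrt{3} = 10 + i \sqrt{3}$)
$\left(b{\left(3 \right)} + h{\left(13,L{\left(-5,5 \right)} \right)}\right) 87 = \left(\left(10 + i \sqrt{3}\right) + 13\right) 87 = \left(23 + i \sqrt{3}\right) 87 = 2001 + 87 i \sqrt{3}$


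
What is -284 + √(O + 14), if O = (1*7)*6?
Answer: -284 + 2*√14 ≈ -276.52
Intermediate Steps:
O = 42 (O = 7*6 = 42)
-284 + √(O + 14) = -284 + √(42 + 14) = -284 + √56 = -284 + 2*√14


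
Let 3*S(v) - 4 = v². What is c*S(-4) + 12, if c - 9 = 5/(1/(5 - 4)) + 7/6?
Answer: 1018/9 ≈ 113.11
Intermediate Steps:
c = 91/6 (c = 9 + (5/(1/(5 - 4)) + 7/6) = 9 + (5/(1/1) + 7*(⅙)) = 9 + (5/1 + 7/6) = 9 + (5*1 + 7/6) = 9 + (5 + 7/6) = 9 + 37/6 = 91/6 ≈ 15.167)
S(v) = 4/3 + v²/3
c*S(-4) + 12 = 91*(4/3 + (⅓)*(-4)²)/6 + 12 = 91*(4/3 + (⅓)*16)/6 + 12 = 91*(4/3 + 16/3)/6 + 12 = (91/6)*(20/3) + 12 = 910/9 + 12 = 1018/9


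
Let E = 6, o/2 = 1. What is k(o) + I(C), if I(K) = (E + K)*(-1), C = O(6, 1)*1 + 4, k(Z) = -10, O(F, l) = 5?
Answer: -25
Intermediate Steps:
o = 2 (o = 2*1 = 2)
C = 9 (C = 5*1 + 4 = 5 + 4 = 9)
I(K) = -6 - K (I(K) = (6 + K)*(-1) = -6 - K)
k(o) + I(C) = -10 + (-6 - 1*9) = -10 + (-6 - 9) = -10 - 15 = -25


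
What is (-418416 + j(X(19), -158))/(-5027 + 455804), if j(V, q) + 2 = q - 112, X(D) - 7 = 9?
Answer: -418688/450777 ≈ -0.92881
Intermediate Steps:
X(D) = 16 (X(D) = 7 + 9 = 16)
j(V, q) = -114 + q (j(V, q) = -2 + (q - 112) = -2 + (-112 + q) = -114 + q)
(-418416 + j(X(19), -158))/(-5027 + 455804) = (-418416 + (-114 - 158))/(-5027 + 455804) = (-418416 - 272)/450777 = -418688*1/450777 = -418688/450777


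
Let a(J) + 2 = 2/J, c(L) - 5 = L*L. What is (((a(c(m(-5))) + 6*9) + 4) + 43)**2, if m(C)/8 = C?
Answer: 25248256609/2576025 ≈ 9801.3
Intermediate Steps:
m(C) = 8*C
c(L) = 5 + L**2 (c(L) = 5 + L*L = 5 + L**2)
a(J) = -2 + 2/J
(((a(c(m(-5))) + 6*9) + 4) + 43)**2 = ((((-2 + 2/(5 + (8*(-5))**2)) + 6*9) + 4) + 43)**2 = ((((-2 + 2/(5 + (-40)**2)) + 54) + 4) + 43)**2 = ((((-2 + 2/(5 + 1600)) + 54) + 4) + 43)**2 = ((((-2 + 2/1605) + 54) + 4) + 43)**2 = (((-3208/1605 + 54) + 4) + 43)**2 = ((83462/1605 + 4) + 43)**2 = (89882/1605 + 43)**2 = (158897/1605)**2 = 25248256609/2576025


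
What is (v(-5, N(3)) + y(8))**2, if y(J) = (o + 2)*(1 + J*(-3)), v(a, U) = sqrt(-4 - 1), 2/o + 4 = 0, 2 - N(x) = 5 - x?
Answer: 4741/4 - 69*I*sqrt(5) ≈ 1185.3 - 154.29*I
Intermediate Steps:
N(x) = -3 + x (N(x) = 2 - (5 - x) = 2 + (-5 + x) = -3 + x)
o = -1/2 (o = 2/(-4 + 0) = 2/(-4) = 2*(-1/4) = -1/2 ≈ -0.50000)
v(a, U) = I*sqrt(5) (v(a, U) = sqrt(-5) = I*sqrt(5))
y(J) = 3/2 - 9*J/2 (y(J) = (-1/2 + 2)*(1 + J*(-3)) = 3*(1 - 3*J)/2 = 3/2 - 9*J/2)
(v(-5, N(3)) + y(8))**2 = (I*sqrt(5) + (3/2 - 9/2*8))**2 = (I*sqrt(5) + (3/2 - 36))**2 = (I*sqrt(5) - 69/2)**2 = (-69/2 + I*sqrt(5))**2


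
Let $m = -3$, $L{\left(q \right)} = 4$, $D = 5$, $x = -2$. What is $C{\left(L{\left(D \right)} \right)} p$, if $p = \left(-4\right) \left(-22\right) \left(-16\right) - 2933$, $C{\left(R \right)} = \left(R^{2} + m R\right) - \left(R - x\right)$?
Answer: $8682$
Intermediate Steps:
$C{\left(R \right)} = -2 + R^{2} - 4 R$ ($C{\left(R \right)} = \left(R^{2} - 3 R\right) - \left(2 + R\right) = -2 + R^{2} - 4 R$)
$p = -4341$ ($p = 88 \left(-16\right) - 2933 = -1408 - 2933 = -4341$)
$C{\left(L{\left(D \right)} \right)} p = \left(-2 + 4^{2} - 16\right) \left(-4341\right) = \left(-2 + 16 - 16\right) \left(-4341\right) = \left(-2\right) \left(-4341\right) = 8682$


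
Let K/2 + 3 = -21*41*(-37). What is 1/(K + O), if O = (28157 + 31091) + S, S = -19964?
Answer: 1/102992 ≈ 9.7095e-6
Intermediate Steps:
K = 63708 (K = -6 + 2*(-21*41*(-37)) = -6 + 2*(-861*(-37)) = -6 + 2*31857 = -6 + 63714 = 63708)
O = 39284 (O = (28157 + 31091) - 19964 = 59248 - 19964 = 39284)
1/(K + O) = 1/(63708 + 39284) = 1/102992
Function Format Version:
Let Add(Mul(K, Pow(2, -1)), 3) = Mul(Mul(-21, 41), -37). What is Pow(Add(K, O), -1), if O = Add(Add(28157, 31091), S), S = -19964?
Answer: Rational(1, 102992) ≈ 9.7095e-6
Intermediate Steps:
K = 63708 (K = Add(-6, Mul(2, Mul(Mul(-21, 41), -37))) = Add(-6, Mul(2, Mul(-861, -37))) = Add(-6, Mul(2, 31857)) = Add(-6, 63714) = 63708)
O = 39284 (O = Add(Add(28157, 31091), -19964) = Add(59248, -19964) = 39284)
Pow(Add(K, O), -1) = Pow(Add(63708, 39284), -1) = Pow(102992, -1) = Rational(1, 102992)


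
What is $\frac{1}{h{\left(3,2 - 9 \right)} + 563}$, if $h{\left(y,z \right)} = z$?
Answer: $\frac{1}{556} \approx 0.0017986$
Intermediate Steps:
$\frac{1}{h{\left(3,2 - 9 \right)} + 563} = \frac{1}{\left(2 - 9\right) + 563} = \frac{1}{-7 + 563} = \frac{1}{556}$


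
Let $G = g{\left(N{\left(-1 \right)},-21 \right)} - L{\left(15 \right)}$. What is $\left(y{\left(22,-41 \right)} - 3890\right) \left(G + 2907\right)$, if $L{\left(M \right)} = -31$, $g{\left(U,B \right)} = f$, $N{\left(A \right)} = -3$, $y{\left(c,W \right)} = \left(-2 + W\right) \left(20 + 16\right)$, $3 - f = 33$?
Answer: $-15813704$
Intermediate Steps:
$f = -30$ ($f = 3 - 33 = -30$)
$y{\left(c,W \right)} = -72 + 36 W$ ($y{\left(c,W \right)} = \left(-2 + W\right) 36 = -72 + 36 W$)
$g{\left(U,B \right)} = -30$
$G = 1$ ($G = -30 - -31 = -30 + 31 = 1$)
$\left(y{\left(22,-41 \right)} - 3890\right) \left(G + 2907\right) = \left(\left(-72 + 36 \left(-41\right)\right) - 3890\right) \left(1 + 2907\right) = \left(\left(-72 - 1476\right) - 3890\right) 2908 = \left(-1548 - 3890\right) 2908 = \left(-5438\right) 2908 = -15813704$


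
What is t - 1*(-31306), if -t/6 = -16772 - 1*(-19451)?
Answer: 15232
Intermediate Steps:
t = -16074 (t = -6*(-16772 - 1*(-19451)) = -6*(-16772 + 19451) = -6*2679 = -16074)
t - 1*(-31306) = -16074 - 1*(-31306) = -16074 + 31306 = 15232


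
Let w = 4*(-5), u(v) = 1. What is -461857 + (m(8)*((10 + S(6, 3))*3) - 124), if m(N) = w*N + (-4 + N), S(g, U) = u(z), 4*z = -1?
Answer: -467129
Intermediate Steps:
z = -¼ (z = (¼)*(-1) = -¼ ≈ -0.25000)
w = -20
S(g, U) = 1
m(N) = -4 - 19*N (m(N) = -20*N + (-4 + N) = -4 - 19*N)
-461857 + (m(8)*((10 + S(6, 3))*3) - 124) = -461857 + ((-4 - 19*8)*((10 + 1)*3) - 124) = -461857 + ((-4 - 152)*(11*3) - 124) = -461857 + (-156*33 - 124) = -461857 + (-5148 - 124) = -461857 - 5272 = -467129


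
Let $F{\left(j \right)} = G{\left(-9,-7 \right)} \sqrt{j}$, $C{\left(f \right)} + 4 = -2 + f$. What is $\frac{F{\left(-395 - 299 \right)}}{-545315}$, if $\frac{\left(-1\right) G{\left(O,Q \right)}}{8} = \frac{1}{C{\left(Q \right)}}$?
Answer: $- \frac{8 i \sqrt{694}}{7089095} \approx - 2.9729 \cdot 10^{-5} i$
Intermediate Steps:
$C{\left(f \right)} = -6 + f$ ($C{\left(f \right)} = -4 + \left(-2 + f\right) = -6 + f$)
$G{\left(O,Q \right)} = - \frac{8}{-6 + Q}$
$F{\left(j \right)} = \frac{8 \sqrt{j}}{13}$ ($F{\left(j \right)} = - \frac{8}{-6 - 7} \sqrt{j} = - \frac{8}{-13} \sqrt{j} = \left(-8\right) \left(- \frac{1}{13}\right) \sqrt{j} = \frac{8 \sqrt{j}}{13}$)
$\frac{F{\left(-395 - 299 \right)}}{-545315} = \frac{\frac{8}{13} \sqrt{-395 - 299}}{-545315} = \frac{8 \sqrt{-395 - 299}}{13} \left(- \frac{1}{545315}\right) = \frac{8 \sqrt{-694}}{13} \left(- \frac{1}{545315}\right) = \frac{8 i \sqrt{694}}{13} \left(- \frac{1}{545315}\right) = - \frac{8 i \sqrt{694}}{7089095}$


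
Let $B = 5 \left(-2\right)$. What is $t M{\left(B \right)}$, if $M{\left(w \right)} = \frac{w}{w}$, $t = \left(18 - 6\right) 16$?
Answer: $192$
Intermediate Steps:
$B = -10$
$t = 192$ ($t = 12 \cdot 16 = 192$)
$M{\left(w \right)} = 1$
$t M{\left(B \right)} = 192 \cdot 1 = 192$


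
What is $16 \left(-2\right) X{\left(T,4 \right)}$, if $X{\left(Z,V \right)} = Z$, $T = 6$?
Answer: $-192$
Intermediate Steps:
$16 \left(-2\right) X{\left(T,4 \right)} = 16 \left(-2\right) 6 = \left(-32\right) 6 = -192$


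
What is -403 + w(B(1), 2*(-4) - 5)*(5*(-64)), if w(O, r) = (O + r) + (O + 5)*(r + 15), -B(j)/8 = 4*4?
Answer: 123437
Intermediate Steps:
B(j) = -128 (B(j) = -32*4 = -8*16 = -128)
w(O, r) = O + r + (5 + O)*(15 + r) (w(O, r) = (O + r) + (5 + O)*(15 + r) = O + r + (5 + O)*(15 + r))
-403 + w(B(1), 2*(-4) - 5)*(5*(-64)) = -403 + (75 + 6*(2*(-4) - 5) + 16*(-128) - 128*(2*(-4) - 5))*(5*(-64)) = -403 + (75 + 6*(-8 - 5) - 2048 - 128*(-8 - 5))*(-320) = -403 + (75 + 6*(-13) - 2048 - 128*(-13))*(-320) = -403 + (75 - 78 - 2048 + 1664)*(-320) = -403 - 387*(-320) = -403 + 123840 = 123437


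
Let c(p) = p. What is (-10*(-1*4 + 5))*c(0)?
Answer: 0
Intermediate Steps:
(-10*(-1*4 + 5))*c(0) = -10*(-1*4 + 5)*0 = -10*(-4 + 5)*0 = -10*1*0 = -10*0 = 0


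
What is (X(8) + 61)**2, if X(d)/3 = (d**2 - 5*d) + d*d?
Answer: 105625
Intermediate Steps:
X(d) = -15*d + 6*d**2 (X(d) = 3*((d**2 - 5*d) + d*d) = 3*((d**2 - 5*d) + d**2) = 3*(-5*d + 2*d**2) = -15*d + 6*d**2)
(X(8) + 61)**2 = (3*8*(-5 + 2*8) + 61)**2 = (3*8*(-5 + 16) + 61)**2 = (3*8*11 + 61)**2 = (264 + 61)**2 = 325**2 = 105625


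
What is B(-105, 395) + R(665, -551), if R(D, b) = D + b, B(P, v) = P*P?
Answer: 11139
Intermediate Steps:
B(P, v) = P²
B(-105, 395) + R(665, -551) = (-105)² + (665 - 551) = 11025 + 114 = 11139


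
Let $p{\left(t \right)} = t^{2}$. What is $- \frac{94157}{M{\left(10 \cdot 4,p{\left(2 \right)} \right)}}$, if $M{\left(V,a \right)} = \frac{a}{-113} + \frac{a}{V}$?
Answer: $- \frac{106397410}{73} \approx -1.4575 \cdot 10^{6}$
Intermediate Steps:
$M{\left(V,a \right)} = - \frac{a}{113} + \frac{a}{V}$ ($M{\left(V,a \right)} = a \left(- \frac{1}{113}\right) + \frac{a}{V} = - \frac{a}{113} + \frac{a}{V}$)
$- \frac{94157}{M{\left(10 \cdot 4,p{\left(2 \right)} \right)}} = - \frac{94157}{- \frac{2^{2}}{113} + \frac{2^{2}}{10 \cdot 4}} = - \frac{94157}{\left(- \frac{1}{113}\right) 4 + \frac{4}{40}} = - \frac{94157}{- \frac{4}{113} + 4 \cdot \frac{1}{40}} = - \frac{94157}{- \frac{4}{113} + \frac{1}{10}} = - \frac{94157}{\frac{73}{1130}} = \left(-94157\right) \frac{1130}{73} = - \frac{106397410}{73}$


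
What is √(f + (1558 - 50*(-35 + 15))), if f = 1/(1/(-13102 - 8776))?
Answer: 2*I*√4830 ≈ 139.0*I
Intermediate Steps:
f = -21878 (f = 1/(1/(-21878)) = 1/(-1/21878) = -21878)
√(f + (1558 - 50*(-35 + 15))) = √(-21878 + (1558 - 50*(-35 + 15))) = √(-21878 + (1558 - 50*(-20))) = √(-21878 + (1558 + 1000)) = √(-21878 + 2558) = √(-19320) = 2*I*√4830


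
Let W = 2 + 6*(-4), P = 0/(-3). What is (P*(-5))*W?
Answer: 0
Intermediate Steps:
P = 0 (P = 0*(-1/3) = 0)
W = -22 (W = 2 - 24 = -22)
(P*(-5))*W = (0*(-5))*(-22) = 0*(-22) = 0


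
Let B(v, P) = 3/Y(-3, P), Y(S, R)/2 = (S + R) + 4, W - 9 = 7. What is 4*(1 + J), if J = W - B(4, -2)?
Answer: 74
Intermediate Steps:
W = 16 (W = 9 + 7 = 16)
Y(S, R) = 8 + 2*R + 2*S (Y(S, R) = 2*((S + R) + 4) = 2*((R + S) + 4) = 2*(4 + R + S) = 8 + 2*R + 2*S)
B(v, P) = 3/(2 + 2*P) (B(v, P) = 3/(8 + 2*P + 2*(-3)) = 3/(8 + 2*P - 6) = 3/(2 + 2*P))
J = 35/2 (J = 16 - 3/(2*(1 - 2)) = 16 - 3/(2*(-1)) = 16 - 3*(-1)/2 = 16 - 1*(-3/2) = 16 + 3/2 = 35/2 ≈ 17.500)
4*(1 + J) = 4*(1 + 35/2) = 4*(37/2) = 74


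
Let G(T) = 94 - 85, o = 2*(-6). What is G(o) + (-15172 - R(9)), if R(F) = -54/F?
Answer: -15157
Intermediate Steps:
o = -12
G(T) = 9
G(o) + (-15172 - R(9)) = 9 + (-15172 - (-54)/9) = 9 + (-15172 - 1*(-6)) = 9 + (-15172 + 6) = 9 - 15166 = -15157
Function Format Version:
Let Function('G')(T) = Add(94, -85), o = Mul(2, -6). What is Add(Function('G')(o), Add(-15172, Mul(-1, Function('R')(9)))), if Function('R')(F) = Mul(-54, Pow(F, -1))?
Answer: -15157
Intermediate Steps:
o = -12
Function('G')(T) = 9
Add(Function('G')(o), Add(-15172, Mul(-1, Function('R')(9)))) = Add(9, Add(-15172, Mul(-1, Mul(-54, Pow(9, -1))))) = Add(9, Add(-15172, Mul(-1, Mul(-54, Rational(1, 9))))) = Add(9, Add(-15172, Mul(-1, -6))) = Add(9, Add(-15172, 6)) = Add(9, -15166) = -15157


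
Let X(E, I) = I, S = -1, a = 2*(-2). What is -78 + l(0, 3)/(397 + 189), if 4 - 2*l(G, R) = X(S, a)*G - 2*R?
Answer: -45703/586 ≈ -77.991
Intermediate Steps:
a = -4
l(G, R) = 2 + R + 2*G (l(G, R) = 2 - (-4*G - 2*R)/2 = 2 + (R + 2*G) = 2 + R + 2*G)
-78 + l(0, 3)/(397 + 189) = -78 + (2 + 3 + 2*0)/(397 + 189) = -78 + (2 + 3 + 0)/586 = -78 + (1/586)*5 = -78 + 5/586 = -45703/586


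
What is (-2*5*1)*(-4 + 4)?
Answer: 0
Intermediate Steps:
(-2*5*1)*(-4 + 4) = -10*1*0 = -10*0 = 0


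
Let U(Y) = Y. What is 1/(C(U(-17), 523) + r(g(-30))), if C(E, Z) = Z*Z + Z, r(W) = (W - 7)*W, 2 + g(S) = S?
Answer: 1/275300 ≈ 3.6324e-6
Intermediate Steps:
g(S) = -2 + S
r(W) = W*(-7 + W) (r(W) = (-7 + W)*W = W*(-7 + W))
C(E, Z) = Z + Z² (C(E, Z) = Z² + Z = Z + Z²)
1/(C(U(-17), 523) + r(g(-30))) = 1/(523*(1 + 523) + (-2 - 30)*(-7 + (-2 - 30))) = 1/(523*524 - 32*(-7 - 32)) = 1/(274052 - 32*(-39)) = 1/(274052 + 1248) = 1/275300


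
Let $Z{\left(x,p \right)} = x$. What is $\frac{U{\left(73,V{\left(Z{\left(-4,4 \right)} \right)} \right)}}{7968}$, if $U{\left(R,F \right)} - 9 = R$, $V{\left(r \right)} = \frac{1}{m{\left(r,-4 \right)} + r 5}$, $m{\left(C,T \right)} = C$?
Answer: $\frac{41}{3984} \approx 0.010291$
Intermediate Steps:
$V{\left(r \right)} = \frac{1}{6 r}$ ($V{\left(r \right)} = \frac{1}{r + r 5} = \frac{1}{r + 5 r} = \frac{1}{6 r}$)
$U{\left(R,F \right)} = 9 + R$
$\frac{U{\left(73,V{\left(Z{\left(-4,4 \right)} \right)} \right)}}{7968} = \frac{9 + 73}{7968} = 82 \cdot \frac{1}{7968} = \frac{41}{3984}$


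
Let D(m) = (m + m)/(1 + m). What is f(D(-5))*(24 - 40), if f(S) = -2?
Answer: 32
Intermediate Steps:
D(m) = 2*m/(1 + m) (D(m) = (2*m)/(1 + m) = 2*m/(1 + m))
f(D(-5))*(24 - 40) = -2*(24 - 40) = -2*(-16) = 32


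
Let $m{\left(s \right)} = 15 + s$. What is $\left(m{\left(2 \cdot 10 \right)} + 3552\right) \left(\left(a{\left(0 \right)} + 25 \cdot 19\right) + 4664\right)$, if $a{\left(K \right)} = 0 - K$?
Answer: $18433593$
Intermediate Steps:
$a{\left(K \right)} = - K$
$\left(m{\left(2 \cdot 10 \right)} + 3552\right) \left(\left(a{\left(0 \right)} + 25 \cdot 19\right) + 4664\right) = \left(\left(15 + 2 \cdot 10\right) + 3552\right) \left(\left(\left(-1\right) 0 + 25 \cdot 19\right) + 4664\right) = \left(\left(15 + 20\right) + 3552\right) \left(\left(0 + 475\right) + 4664\right) = \left(35 + 3552\right) \left(475 + 4664\right) = 3587 \cdot 5139 = 18433593$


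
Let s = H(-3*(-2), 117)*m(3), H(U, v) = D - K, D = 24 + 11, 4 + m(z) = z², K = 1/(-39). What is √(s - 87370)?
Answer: 70*I*√27066/39 ≈ 295.29*I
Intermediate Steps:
K = -1/39 ≈ -0.025641
m(z) = -4 + z²
D = 35
H(U, v) = 1366/39 (H(U, v) = 35 - 1*(-1/39) = 35 + 1/39 = 1366/39)
s = 6830/39 (s = 1366*(-4 + 3²)/39 = 1366*(-4 + 9)/39 = (1366/39)*5 = 6830/39 ≈ 175.13)
√(s - 87370) = √(6830/39 - 87370) = √(-3400600/39) = 70*I*√27066/39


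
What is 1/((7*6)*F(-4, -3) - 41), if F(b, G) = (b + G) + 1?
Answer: -1/293 ≈ -0.0034130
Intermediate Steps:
F(b, G) = 1 + G + b (F(b, G) = (G + b) + 1 = 1 + G + b)
1/((7*6)*F(-4, -3) - 41) = 1/((7*6)*(1 - 3 - 4) - 41) = 1/(42*(-6) - 41) = 1/(-252 - 41) = 1/(-293) = -1/293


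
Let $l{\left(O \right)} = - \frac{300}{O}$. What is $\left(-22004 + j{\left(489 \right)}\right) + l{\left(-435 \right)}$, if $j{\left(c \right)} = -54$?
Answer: $- \frac{639662}{29} \approx -22057.0$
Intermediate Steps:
$\left(-22004 + j{\left(489 \right)}\right) + l{\left(-435 \right)} = \left(-22004 - 54\right) - \frac{300}{-435} = -22058 - - \frac{20}{29} = -22058 + \frac{20}{29} = - \frac{639662}{29}$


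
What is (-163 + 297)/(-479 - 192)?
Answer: -134/671 ≈ -0.19970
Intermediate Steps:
(-163 + 297)/(-479 - 192) = 134/(-671) = 134*(-1/671) = -134/671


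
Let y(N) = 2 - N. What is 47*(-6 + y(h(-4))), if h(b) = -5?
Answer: 47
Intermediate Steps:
47*(-6 + y(h(-4))) = 47*(-6 + (2 - 1*(-5))) = 47*(-6 + (2 + 5)) = 47*(-6 + 7) = 47*1 = 47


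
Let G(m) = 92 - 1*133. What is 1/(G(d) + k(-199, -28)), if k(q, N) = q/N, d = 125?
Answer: -28/949 ≈ -0.029505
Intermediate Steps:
G(m) = -41 (G(m) = 92 - 133 = -41)
1/(G(d) + k(-199, -28)) = 1/(-41 - 199/(-28)) = 1/(-41 - 199*(-1/28)) = 1/(-41 + 199/28) = 1/(-949/28) = -28/949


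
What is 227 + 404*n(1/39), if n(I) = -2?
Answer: -581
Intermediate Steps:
227 + 404*n(1/39) = 227 + 404*(-2) = 227 - 808 = -581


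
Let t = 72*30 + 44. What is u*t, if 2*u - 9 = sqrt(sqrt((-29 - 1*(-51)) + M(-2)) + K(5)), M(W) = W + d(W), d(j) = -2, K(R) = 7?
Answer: 9918 + 1102*sqrt(7 + 3*sqrt(2)) ≈ 13613.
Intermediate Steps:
t = 2204 (t = 2160 + 44 = 2204)
M(W) = -2 + W (M(W) = W - 2 = -2 + W)
u = 9/2 + sqrt(7 + 3*sqrt(2))/2 (u = 9/2 + sqrt(sqrt((-29 - 1*(-51)) + (-2 - 2)) + 7)/2 = 9/2 + sqrt(sqrt((-29 + 51) - 4) + 7)/2 = 9/2 + sqrt(sqrt(22 - 4) + 7)/2 = 9/2 + sqrt(sqrt(18) + 7)/2 = 9/2 + sqrt(3*sqrt(2) + 7)/2 = 9/2 + sqrt(7 + 3*sqrt(2))/2 ≈ 6.1765)
u*t = (9/2 + sqrt(7 + 3*sqrt(2))/2)*2204 = 9918 + 1102*sqrt(7 + 3*sqrt(2))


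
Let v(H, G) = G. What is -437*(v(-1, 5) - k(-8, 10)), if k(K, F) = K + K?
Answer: -9177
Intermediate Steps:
k(K, F) = 2*K
-437*(v(-1, 5) - k(-8, 10)) = -437*(5 - 2*(-8)) = -437*(5 - 1*(-16)) = -437*(5 + 16) = -437*21 = -9177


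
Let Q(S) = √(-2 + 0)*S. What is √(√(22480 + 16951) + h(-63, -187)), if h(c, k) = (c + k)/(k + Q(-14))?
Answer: √((250 + √39431*(187 + 14*I*√2))/(187 + 14*I*√2)) ≈ 14.138 - 0.00495*I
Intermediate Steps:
Q(S) = I*S*√2 (Q(S) = √(-2)*S = (I*√2)*S = I*S*√2)
h(c, k) = (c + k)/(k - 14*I*√2) (h(c, k) = (c + k)/(k + I*(-14)*√2) = (c + k)/(k - 14*I*√2))
√(√(22480 + 16951) + h(-63, -187)) = √(√(22480 + 16951) + (-63 - 187)/(-187 - 14*I*√2)) = √(√39431 - 250/(-187 - 14*I*√2))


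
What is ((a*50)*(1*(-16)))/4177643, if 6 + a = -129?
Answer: 108000/4177643 ≈ 0.025852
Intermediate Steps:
a = -135 (a = -6 - 129 = -135)
((a*50)*(1*(-16)))/4177643 = ((-135*50)*(1*(-16)))/4177643 = -6750*(-16)*(1/4177643) = 108000*(1/4177643) = 108000/4177643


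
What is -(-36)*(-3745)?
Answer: -134820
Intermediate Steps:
-(-36)*(-3745) = -1*134820 = -134820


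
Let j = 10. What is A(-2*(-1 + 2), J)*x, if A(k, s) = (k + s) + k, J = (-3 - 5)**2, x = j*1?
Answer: 600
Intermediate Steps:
x = 10 (x = 10*1 = 10)
J = 64 (J = (-8)**2 = 64)
A(k, s) = s + 2*k
A(-2*(-1 + 2), J)*x = (64 + 2*(-2*(-1 + 2)))*10 = (64 + 2*(-2*1))*10 = (64 + 2*(-2))*10 = (64 - 4)*10 = 60*10 = 600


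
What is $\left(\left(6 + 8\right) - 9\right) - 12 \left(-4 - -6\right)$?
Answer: $-19$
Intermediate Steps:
$\left(\left(6 + 8\right) - 9\right) - 12 \left(-4 - -6\right) = \left(14 - 9\right) - 12 \left(-4 + 6\right) = 5 - 24 = -19$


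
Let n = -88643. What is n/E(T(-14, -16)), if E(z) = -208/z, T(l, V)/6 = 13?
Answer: 265929/8 ≈ 33241.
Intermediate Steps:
T(l, V) = 78 (T(l, V) = 6*13 = 78)
n/E(T(-14, -16)) = -88643/((-208/78)) = -88643/((-208*1/78)) = -88643/(-8/3) = -88643*(-3/8) = 265929/8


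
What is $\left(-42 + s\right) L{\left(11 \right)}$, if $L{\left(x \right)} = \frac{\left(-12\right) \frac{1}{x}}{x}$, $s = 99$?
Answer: $- \frac{684}{121} \approx -5.6529$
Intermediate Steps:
$L{\left(x \right)} = - \frac{12}{x^{2}}$
$\left(-42 + s\right) L{\left(11 \right)} = \left(-42 + 99\right) \left(- \frac{12}{121}\right) = 57 \left(\left(-12\right) \frac{1}{121}\right) = 57 \left(- \frac{12}{121}\right) = - \frac{684}{121}$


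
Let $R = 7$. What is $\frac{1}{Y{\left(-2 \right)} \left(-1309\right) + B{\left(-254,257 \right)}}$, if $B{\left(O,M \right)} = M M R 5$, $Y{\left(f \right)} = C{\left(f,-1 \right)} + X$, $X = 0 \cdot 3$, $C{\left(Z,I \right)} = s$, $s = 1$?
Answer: $\frac{1}{2310406} \approx 4.3282 \cdot 10^{-7}$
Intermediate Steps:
$C{\left(Z,I \right)} = 1$
$X = 0$
$Y{\left(f \right)} = 1$ ($Y{\left(f \right)} = 1 + 0 = 1$)
$B{\left(O,M \right)} = 35 M^{2}$ ($B{\left(O,M \right)} = M M 7 \cdot 5 = M^{2} \cdot 7 \cdot 5 = 7 M^{2} \cdot 5 = 35 M^{2}$)
$\frac{1}{Y{\left(-2 \right)} \left(-1309\right) + B{\left(-254,257 \right)}} = \frac{1}{1 \left(-1309\right) + 35 \cdot 257^{2}} = \frac{1}{-1309 + 35 \cdot 66049} = \frac{1}{-1309 + 2311715} = \frac{1}{2310406}$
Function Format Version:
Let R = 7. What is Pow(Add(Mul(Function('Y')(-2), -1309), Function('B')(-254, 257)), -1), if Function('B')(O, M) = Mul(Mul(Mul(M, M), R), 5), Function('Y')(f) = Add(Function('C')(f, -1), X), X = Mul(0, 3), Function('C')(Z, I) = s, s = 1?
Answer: Rational(1, 2310406) ≈ 4.3282e-7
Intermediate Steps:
Function('C')(Z, I) = 1
X = 0
Function('Y')(f) = 1 (Function('Y')(f) = Add(1, 0) = 1)
Function('B')(O, M) = Mul(35, Pow(M, 2)) (Function('B')(O, M) = Mul(Mul(Mul(M, M), 7), 5) = Mul(Mul(Pow(M, 2), 7), 5) = Mul(Mul(7, Pow(M, 2)), 5) = Mul(35, Pow(M, 2)))
Pow(Add(Mul(Function('Y')(-2), -1309), Function('B')(-254, 257)), -1) = Pow(Add(Mul(1, -1309), Mul(35, Pow(257, 2))), -1) = Pow(Add(-1309, Mul(35, 66049)), -1) = Pow(Add(-1309, 2311715), -1) = Pow(2310406, -1) = Rational(1, 2310406)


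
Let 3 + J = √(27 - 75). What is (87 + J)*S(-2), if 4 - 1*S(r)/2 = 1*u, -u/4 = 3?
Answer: 2688 + 128*I*√3 ≈ 2688.0 + 221.7*I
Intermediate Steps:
u = -12 (u = -4*3 = -12)
S(r) = 32 (S(r) = 8 - 2*(-12) = 8 + 24 = 32)
J = -3 + 4*I*√3 (J = -3 + √(27 - 75) = -3 + √(-48) = -3 + 4*I*√3 ≈ -3.0 + 6.9282*I)
(87 + J)*S(-2) = (87 + (-3 + 4*I*√3))*32 = (84 + 4*I*√3)*32 = 2688 + 128*I*√3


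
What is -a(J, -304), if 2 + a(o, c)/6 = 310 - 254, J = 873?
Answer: -324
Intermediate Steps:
a(o, c) = 324 (a(o, c) = -12 + 6*(310 - 254) = -12 + 6*56 = -12 + 336 = 324)
-a(J, -304) = -1*324 = -324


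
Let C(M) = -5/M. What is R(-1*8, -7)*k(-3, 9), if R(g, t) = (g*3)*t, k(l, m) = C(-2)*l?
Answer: -1260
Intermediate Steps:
k(l, m) = 5*l/2 (k(l, m) = (-5/(-2))*l = (-5*(-1/2))*l = 5*l/2)
R(g, t) = 3*g*t (R(g, t) = (3*g)*t = 3*g*t)
R(-1*8, -7)*k(-3, 9) = (3*(-1*8)*(-7))*((5/2)*(-3)) = (3*(-8)*(-7))*(-15/2) = 168*(-15/2) = -1260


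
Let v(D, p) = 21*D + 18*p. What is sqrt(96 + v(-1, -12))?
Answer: I*sqrt(141) ≈ 11.874*I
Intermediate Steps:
v(D, p) = 18*p + 21*D
sqrt(96 + v(-1, -12)) = sqrt(96 + (18*(-12) + 21*(-1))) = sqrt(96 + (-216 - 21)) = sqrt(96 - 237) = sqrt(-141) = I*sqrt(141)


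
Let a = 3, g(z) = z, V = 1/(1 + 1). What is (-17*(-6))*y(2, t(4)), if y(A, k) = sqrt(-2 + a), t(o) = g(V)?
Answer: 102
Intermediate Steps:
V = 1/2 ≈ 0.50000
t(o) = 1/2
y(A, k) = 1 (y(A, k) = sqrt(-2 + 3) = sqrt(1) = 1)
(-17*(-6))*y(2, t(4)) = -17*(-6)*1 = 102*1 = 102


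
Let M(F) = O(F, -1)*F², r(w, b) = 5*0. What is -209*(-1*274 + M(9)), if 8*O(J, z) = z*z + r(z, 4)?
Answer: 441199/8 ≈ 55150.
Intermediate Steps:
r(w, b) = 0
O(J, z) = z²/8 (O(J, z) = (z*z + 0)/8 = (z² + 0)/8 = z²/8)
M(F) = F²/8 (M(F) = ((⅛)*(-1)²)*F² = ((⅛)*1)*F² = F²/8)
-209*(-1*274 + M(9)) = -209*(-1*274 + (⅛)*9²) = -209*(-274 + (⅛)*81) = -209*(-274 + 81/8) = -209*(-2111/8) = 441199/8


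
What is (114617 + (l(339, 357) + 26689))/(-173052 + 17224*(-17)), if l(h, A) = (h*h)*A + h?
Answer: -20584221/232930 ≈ -88.371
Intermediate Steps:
l(h, A) = h + A*h**2 (l(h, A) = h**2*A + h = A*h**2 + h = h + A*h**2)
(114617 + (l(339, 357) + 26689))/(-173052 + 17224*(-17)) = (114617 + (339*(1 + 357*339) + 26689))/(-173052 + 17224*(-17)) = (114617 + (339*(1 + 121023) + 26689))/(-173052 - 292808) = (114617 + (339*121024 + 26689))/(-465860) = (114617 + (41027136 + 26689))*(-1/465860) = (114617 + 41053825)*(-1/465860) = 41168442*(-1/465860) = -20584221/232930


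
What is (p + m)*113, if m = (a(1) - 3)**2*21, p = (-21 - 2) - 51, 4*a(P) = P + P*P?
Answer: 25877/4 ≈ 6469.3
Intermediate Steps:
a(P) = P/4 + P**2/4 (a(P) = (P + P*P)/4 = (P + P**2)/4 = P/4 + P**2/4)
p = -74 (p = -23 - 51 = -74)
m = 525/4 (m = ((1/4)*1*(1 + 1) - 3)**2*21 = ((1/4)*1*2 - 3)**2*21 = (1/2 - 3)**2*21 = (-5/2)**2*21 = (25/4)*21 = 525/4 ≈ 131.25)
(p + m)*113 = (-74 + 525/4)*113 = (229/4)*113 = 25877/4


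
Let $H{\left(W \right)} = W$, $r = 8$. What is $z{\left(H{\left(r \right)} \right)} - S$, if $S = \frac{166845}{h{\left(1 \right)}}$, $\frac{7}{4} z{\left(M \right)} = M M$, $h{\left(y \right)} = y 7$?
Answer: $- \frac{166589}{7} \approx -23798.0$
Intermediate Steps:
$h{\left(y \right)} = 7 y$
$z{\left(M \right)} = \frac{4 M^{2}}{7}$ ($z{\left(M \right)} = \frac{4 M M}{7} = \frac{4 M^{2}}{7}$)
$S = 23835$ ($S = \frac{166845}{7 \cdot 1} = \frac{166845}{7} = 166845 \cdot \frac{1}{7} = 23835$)
$z{\left(H{\left(r \right)} \right)} - S = \frac{4 \cdot 8^{2}}{7} - 23835 = \frac{4}{7} \cdot 64 - 23835 = \frac{256}{7} - 23835 = - \frac{166589}{7}$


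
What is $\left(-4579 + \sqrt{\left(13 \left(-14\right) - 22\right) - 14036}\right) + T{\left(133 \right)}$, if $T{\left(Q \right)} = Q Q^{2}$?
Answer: $2348058 + 4 i \sqrt{890} \approx 2.3481 \cdot 10^{6} + 119.33 i$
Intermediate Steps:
$T{\left(Q \right)} = Q^{3}$
$\left(-4579 + \sqrt{\left(13 \left(-14\right) - 22\right) - 14036}\right) + T{\left(133 \right)} = \left(-4579 + \sqrt{\left(13 \left(-14\right) - 22\right) - 14036}\right) + 133^{3} = \left(-4579 + \sqrt{\left(-182 - 22\right) - 14036}\right) + 2352637 = \left(-4579 + \sqrt{-204 - 14036}\right) + 2352637 = \left(-4579 + \sqrt{-14240}\right) + 2352637 = \left(-4579 + 4 i \sqrt{890}\right) + 2352637 = 2348058 + 4 i \sqrt{890}$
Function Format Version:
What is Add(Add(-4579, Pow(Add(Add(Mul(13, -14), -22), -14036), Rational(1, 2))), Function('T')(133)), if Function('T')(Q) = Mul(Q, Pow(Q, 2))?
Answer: Add(2348058, Mul(4, I, Pow(890, Rational(1, 2)))) ≈ Add(2.3481e+6, Mul(119.33, I))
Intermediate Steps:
Function('T')(Q) = Pow(Q, 3)
Add(Add(-4579, Pow(Add(Add(Mul(13, -14), -22), -14036), Rational(1, 2))), Function('T')(133)) = Add(Add(-4579, Pow(Add(Add(Mul(13, -14), -22), -14036), Rational(1, 2))), Pow(133, 3)) = Add(Add(-4579, Pow(Add(Add(-182, -22), -14036), Rational(1, 2))), 2352637) = Add(Add(-4579, Pow(Add(-204, -14036), Rational(1, 2))), 2352637) = Add(Add(-4579, Pow(-14240, Rational(1, 2))), 2352637) = Add(Add(-4579, Mul(4, I, Pow(890, Rational(1, 2)))), 2352637) = Add(2348058, Mul(4, I, Pow(890, Rational(1, 2))))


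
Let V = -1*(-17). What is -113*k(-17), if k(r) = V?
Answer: -1921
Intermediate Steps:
V = 17
k(r) = 17
-113*k(-17) = -113*17 = -1921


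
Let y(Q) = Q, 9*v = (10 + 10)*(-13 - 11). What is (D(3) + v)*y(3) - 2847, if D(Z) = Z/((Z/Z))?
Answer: -2998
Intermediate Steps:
v = -160/3 (v = ((10 + 10)*(-13 - 11))/9 = (20*(-24))/9 = (1/9)*(-480) = -160/3 ≈ -53.333)
D(Z) = Z (D(Z) = Z/1 = Z*1 = Z)
(D(3) + v)*y(3) - 2847 = (3 - 160/3)*3 - 2847 = -151/3*3 - 2847 = -151 - 2847 = -2998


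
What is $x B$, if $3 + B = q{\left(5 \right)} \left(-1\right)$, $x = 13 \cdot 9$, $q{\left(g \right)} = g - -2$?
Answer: $-1170$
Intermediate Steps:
$q{\left(g \right)} = 2 + g$ ($q{\left(g \right)} = g + 2 = 2 + g$)
$x = 117$
$B = -10$ ($B = -3 + \left(2 + 5\right) \left(-1\right) = -3 + 7 \left(-1\right) = -3 - 7 = -10$)
$x B = 117 \left(-10\right) = -1170$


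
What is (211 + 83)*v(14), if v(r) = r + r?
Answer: 8232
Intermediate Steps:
v(r) = 2*r
(211 + 83)*v(14) = (211 + 83)*(2*14) = 294*28 = 8232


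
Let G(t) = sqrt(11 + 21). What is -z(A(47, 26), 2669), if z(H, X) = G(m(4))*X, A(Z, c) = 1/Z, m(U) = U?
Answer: -10676*sqrt(2) ≈ -15098.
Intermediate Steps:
G(t) = 4*sqrt(2) (G(t) = sqrt(32) = 4*sqrt(2))
z(H, X) = 4*X*sqrt(2) (z(H, X) = (4*sqrt(2))*X = 4*X*sqrt(2))
-z(A(47, 26), 2669) = -4*2669*sqrt(2) = -10676*sqrt(2)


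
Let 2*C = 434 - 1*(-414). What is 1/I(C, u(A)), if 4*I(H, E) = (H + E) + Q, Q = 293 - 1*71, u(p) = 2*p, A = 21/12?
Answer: 8/1299 ≈ 0.0061586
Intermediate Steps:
A = 7/4 (A = 21*(1/12) = 7/4 ≈ 1.7500)
C = 424 (C = (434 - 1*(-414))/2 = (434 + 414)/2 = (½)*848 = 424)
Q = 222 (Q = 293 - 71 = 222)
I(H, E) = 111/2 + E/4 + H/4 (I(H, E) = ((H + E) + 222)/4 = ((E + H) + 222)/4 = (222 + E + H)/4 = 111/2 + E/4 + H/4)
1/I(C, u(A)) = 1/(111/2 + (2*(7/4))/4 + (¼)*424) = 1/(111/2 + (¼)*(7/2) + 106) = 1/(111/2 + 7/8 + 106) = 1/(1299/8) = 8/1299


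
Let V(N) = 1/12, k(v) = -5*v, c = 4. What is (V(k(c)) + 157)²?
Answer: 3553225/144 ≈ 24675.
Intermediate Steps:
V(N) = 1/12
(V(k(c)) + 157)² = (1/12 + 157)² = (1885/12)² = 3553225/144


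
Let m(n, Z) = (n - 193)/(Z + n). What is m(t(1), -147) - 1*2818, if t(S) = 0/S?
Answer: -414053/147 ≈ -2816.7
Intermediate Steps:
t(S) = 0
m(n, Z) = (-193 + n)/(Z + n)
m(t(1), -147) - 1*2818 = (-193 + 0)/(-147 + 0) - 1*2818 = -193/(-147) - 2818 = -1/147*(-193) - 2818 = 193/147 - 2818 = -414053/147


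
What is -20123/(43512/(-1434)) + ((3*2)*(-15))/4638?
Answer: 3717555101/5605796 ≈ 663.16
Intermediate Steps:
-20123/(43512/(-1434)) + ((3*2)*(-15))/4638 = -20123/(43512*(-1/1434)) + (6*(-15))*(1/4638) = -20123/(-7252/239) - 90*1/4638 = -20123*(-239/7252) - 15/773 = 4809397/7252 - 15/773 = 3717555101/5605796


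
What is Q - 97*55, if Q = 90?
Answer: -5245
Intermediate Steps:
Q - 97*55 = 90 - 97*55 = 90 - 5335 = -5245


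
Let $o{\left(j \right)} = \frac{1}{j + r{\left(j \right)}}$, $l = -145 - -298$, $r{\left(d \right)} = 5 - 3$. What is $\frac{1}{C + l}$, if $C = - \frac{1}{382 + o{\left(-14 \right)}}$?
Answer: $\frac{4583}{701187} \approx 0.0065361$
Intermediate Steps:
$r{\left(d \right)} = 2$ ($r{\left(d \right)} = 5 - 3 = 2$)
$l = 153$ ($l = -145 + 298 = 153$)
$o{\left(j \right)} = \frac{1}{2 + j}$ ($o{\left(j \right)} = \frac{1}{j + 2} = \frac{1}{2 + j}$)
$C = - \frac{12}{4583}$ ($C = - \frac{1}{382 + \frac{1}{2 - 14}} = - \frac{1}{382 + \frac{1}{-12}} = - \frac{1}{382 - \frac{1}{12}} = - \frac{1}{\frac{4583}{12}} = \left(-1\right) \frac{12}{4583} = - \frac{12}{4583} \approx -0.0026184$)
$\frac{1}{C + l} = \frac{1}{- \frac{12}{4583} + 153} = \frac{1}{\frac{701187}{4583}} = \frac{4583}{701187}$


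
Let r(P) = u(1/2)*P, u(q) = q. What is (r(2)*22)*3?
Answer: 66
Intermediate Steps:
r(P) = P/2
(r(2)*22)*3 = (((1/2)*2)*22)*3 = (1*22)*3 = 22*3 = 66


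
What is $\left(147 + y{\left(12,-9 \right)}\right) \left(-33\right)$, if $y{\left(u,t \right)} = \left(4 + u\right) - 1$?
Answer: $-5346$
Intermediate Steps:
$y{\left(u,t \right)} = 3 + u$
$\left(147 + y{\left(12,-9 \right)}\right) \left(-33\right) = \left(147 + \left(3 + 12\right)\right) \left(-33\right) = \left(147 + 15\right) \left(-33\right) = 162 \left(-33\right) = -5346$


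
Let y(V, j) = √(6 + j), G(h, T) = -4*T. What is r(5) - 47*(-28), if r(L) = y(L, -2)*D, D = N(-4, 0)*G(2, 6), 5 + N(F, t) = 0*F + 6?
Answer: 1268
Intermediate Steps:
N(F, t) = 1 (N(F, t) = -5 + (0*F + 6) = -5 + (0 + 6) = -5 + 6 = 1)
D = -24 (D = 1*(-4*6) = 1*(-24) = -24)
r(L) = -48 (r(L) = √(6 - 2)*(-24) = √4*(-24) = 2*(-24) = -48)
r(5) - 47*(-28) = -48 - 47*(-28) = -48 + 1316 = 1268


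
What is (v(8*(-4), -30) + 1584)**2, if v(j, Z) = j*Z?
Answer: 6471936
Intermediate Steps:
v(j, Z) = Z*j
(v(8*(-4), -30) + 1584)**2 = (-240*(-4) + 1584)**2 = (-30*(-32) + 1584)**2 = (960 + 1584)**2 = 2544**2 = 6471936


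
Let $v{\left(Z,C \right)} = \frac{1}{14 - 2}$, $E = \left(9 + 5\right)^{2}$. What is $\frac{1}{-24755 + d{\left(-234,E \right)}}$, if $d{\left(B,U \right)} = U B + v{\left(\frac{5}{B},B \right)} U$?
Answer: $- \frac{3}{211808} \approx -1.4164 \cdot 10^{-5}$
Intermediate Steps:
$E = 196$ ($E = 14^{2} = 196$)
$v{\left(Z,C \right)} = \frac{1}{12}$
$d{\left(B,U \right)} = \frac{U}{12} + B U$ ($d{\left(B,U \right)} = U B + \frac{U}{12} = B U + \frac{U}{12} = \frac{U}{12} + B U$)
$\frac{1}{-24755 + d{\left(-234,E \right)}} = \frac{1}{-24755 + 196 \left(\frac{1}{12} - 234\right)} = \frac{1}{-24755 + 196 \left(- \frac{2807}{12}\right)} = \frac{1}{-24755 - \frac{137543}{3}} = \frac{1}{- \frac{211808}{3}} = - \frac{3}{211808}$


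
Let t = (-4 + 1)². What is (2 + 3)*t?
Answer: 45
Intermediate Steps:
t = 9 (t = (-3)² = 9)
(2 + 3)*t = (2 + 3)*9 = 5*9 = 45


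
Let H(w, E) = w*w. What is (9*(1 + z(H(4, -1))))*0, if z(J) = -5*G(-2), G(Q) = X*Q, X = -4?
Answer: 0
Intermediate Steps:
H(w, E) = w**2
G(Q) = -4*Q
z(J) = -40 (z(J) = -(-20)*(-2) = -5*8 = -40)
(9*(1 + z(H(4, -1))))*0 = (9*(1 - 40))*0 = (9*(-39))*0 = -351*0 = 0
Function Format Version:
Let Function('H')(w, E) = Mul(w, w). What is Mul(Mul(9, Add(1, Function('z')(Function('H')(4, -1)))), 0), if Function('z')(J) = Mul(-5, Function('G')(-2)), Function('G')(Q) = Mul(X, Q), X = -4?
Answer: 0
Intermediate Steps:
Function('H')(w, E) = Pow(w, 2)
Function('G')(Q) = Mul(-4, Q)
Function('z')(J) = -40 (Function('z')(J) = Mul(-5, Mul(-4, -2)) = Mul(-5, 8) = -40)
Mul(Mul(9, Add(1, Function('z')(Function('H')(4, -1)))), 0) = Mul(Mul(9, Add(1, -40)), 0) = Mul(Mul(9, -39), 0) = Mul(-351, 0) = 0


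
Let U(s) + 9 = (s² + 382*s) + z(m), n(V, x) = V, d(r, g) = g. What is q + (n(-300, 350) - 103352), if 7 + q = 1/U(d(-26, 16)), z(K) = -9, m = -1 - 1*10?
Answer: -658234649/6350 ≈ -1.0366e+5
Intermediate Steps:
m = -11 (m = -1 - 10 = -11)
U(s) = -18 + s² + 382*s (U(s) = -9 + ((s² + 382*s) - 9) = -9 + (-9 + s² + 382*s) = -18 + s² + 382*s)
q = -44449/6350 (q = -7 + 1/(-18 + 16² + 382*16) = -7 + 1/(-18 + 256 + 6112) = -7 + 1/6350 = -44449/6350 ≈ -6.9998)
q + (n(-300, 350) - 103352) = -44449/6350 + (-300 - 103352) = -44449/6350 - 103652 = -658234649/6350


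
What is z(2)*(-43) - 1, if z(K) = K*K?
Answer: -173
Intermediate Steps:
z(K) = K²
z(2)*(-43) - 1 = 2²*(-43) - 1 = 4*(-43) - 1 = -172 - 1 = -173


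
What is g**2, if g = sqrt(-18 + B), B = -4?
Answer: -22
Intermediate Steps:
g = I*sqrt(22) (g = sqrt(-18 - 4) = sqrt(-22) = I*sqrt(22) ≈ 4.6904*I)
g**2 = (I*sqrt(22))**2 = -22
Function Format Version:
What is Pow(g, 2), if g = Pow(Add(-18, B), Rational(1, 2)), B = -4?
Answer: -22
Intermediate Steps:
g = Mul(I, Pow(22, Rational(1, 2))) (g = Pow(Add(-18, -4), Rational(1, 2)) = Pow(-22, Rational(1, 2)) = Mul(I, Pow(22, Rational(1, 2))) ≈ Mul(4.6904, I))
Pow(g, 2) = Pow(Mul(I, Pow(22, Rational(1, 2))), 2) = -22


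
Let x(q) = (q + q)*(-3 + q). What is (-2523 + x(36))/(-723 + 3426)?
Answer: -49/901 ≈ -0.054384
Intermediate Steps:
x(q) = 2*q*(-3 + q) (x(q) = (2*q)*(-3 + q) = 2*q*(-3 + q))
(-2523 + x(36))/(-723 + 3426) = (-2523 + 2*36*(-3 + 36))/(-723 + 3426) = (-2523 + 2*36*33)/2703 = (-2523 + 2376)*(1/2703) = -147*1/2703 = -49/901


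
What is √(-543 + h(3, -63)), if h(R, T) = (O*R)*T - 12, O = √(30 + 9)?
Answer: √(-555 - 189*√39) ≈ 41.657*I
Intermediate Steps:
O = √39 ≈ 6.2450
h(R, T) = -12 + R*T*√39 (h(R, T) = (√39*R)*T - 12 = (R*√39)*T - 12 = R*T*√39 - 12 = -12 + R*T*√39)
√(-543 + h(3, -63)) = √(-543 + (-12 + 3*(-63)*√39)) = √(-543 + (-12 - 189*√39)) = √(-555 - 189*√39)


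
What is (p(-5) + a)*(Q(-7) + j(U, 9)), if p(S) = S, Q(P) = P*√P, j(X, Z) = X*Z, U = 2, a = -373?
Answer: -6804 + 2646*I*√7 ≈ -6804.0 + 7000.7*I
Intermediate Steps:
Q(P) = P^(3/2)
(p(-5) + a)*(Q(-7) + j(U, 9)) = (-5 - 373)*((-7)^(3/2) + 2*9) = -378*(-7*I*√7 + 18) = -378*(18 - 7*I*√7) = -6804 + 2646*I*√7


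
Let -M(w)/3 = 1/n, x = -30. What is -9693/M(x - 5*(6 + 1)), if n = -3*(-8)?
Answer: 77544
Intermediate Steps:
n = 24
M(w) = -⅛ (M(w) = -3/24 = -3*1/24 = -⅛)
-9693/M(x - 5*(6 + 1)) = -9693/(-⅛) = -9693*(-8) = 77544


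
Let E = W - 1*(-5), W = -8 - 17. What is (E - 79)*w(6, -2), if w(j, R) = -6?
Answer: 594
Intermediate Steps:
W = -25
E = -20 (E = -25 - 1*(-5) = -25 + 5 = -20)
(E - 79)*w(6, -2) = (-20 - 79)*(-6) = -99*(-6) = 594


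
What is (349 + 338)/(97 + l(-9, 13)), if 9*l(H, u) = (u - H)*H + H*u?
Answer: 687/62 ≈ 11.081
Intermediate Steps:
l(H, u) = H*u/9 + H*(u - H)/9 (l(H, u) = ((u - H)*H + H*u)/9 = (H*(u - H) + H*u)/9 = (H*u + H*(u - H))/9 = H*u/9 + H*(u - H)/9)
(349 + 338)/(97 + l(-9, 13)) = (349 + 338)/(97 + (1/9)*(-9)*(-1*(-9) + 2*13)) = 687/(97 + (1/9)*(-9)*(9 + 26)) = 687/(97 + (1/9)*(-9)*35) = 687/(97 - 35) = 687/62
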